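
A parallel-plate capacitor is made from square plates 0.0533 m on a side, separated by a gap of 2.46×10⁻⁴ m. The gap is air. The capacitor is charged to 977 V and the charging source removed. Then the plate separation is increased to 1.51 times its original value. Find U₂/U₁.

U₂/U₁ ≈ 1.51

Isolated ⇒ Q is held fixed.
C₂ = 0.662 C₁ and U = Q²/(2C), so U₂/U₁ = C₁/C₂ = 1.51.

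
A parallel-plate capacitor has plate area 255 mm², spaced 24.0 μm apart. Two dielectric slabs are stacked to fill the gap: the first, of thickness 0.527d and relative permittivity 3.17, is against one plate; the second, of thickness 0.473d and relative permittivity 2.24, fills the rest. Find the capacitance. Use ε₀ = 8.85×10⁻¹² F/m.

A = 255 mm² = 2.55×10⁻⁴ m².
Stacked slabs ⇒ two capacitors in series, each with the full plate area.
C₁ = κ₁ε₀A/d₁ = 3.17 × 8.85×10⁻¹² × 2.55×10⁻⁴ / 1.26×10⁻⁵ = 5.66×10⁻¹⁰ F.
C₂ = κ₂ε₀A/d₂ = 2.24 × 8.85×10⁻¹² × 2.55×10⁻⁴ / 1.14×10⁻⁵ = 4.45×10⁻¹⁰ F.
C = (1/C₁ + 1/C₂)⁻¹ = 2.49×10⁻¹⁰ F.

249 pF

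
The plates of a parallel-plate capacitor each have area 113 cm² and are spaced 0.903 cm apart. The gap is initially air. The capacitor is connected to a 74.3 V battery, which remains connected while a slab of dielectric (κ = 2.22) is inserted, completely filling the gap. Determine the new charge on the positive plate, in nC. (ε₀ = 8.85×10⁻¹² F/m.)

A = 113 cm² = 1.13×10⁻² m².
Initially C₁ = ε₀A/d = 8.85×10⁻¹² × 1.13×10⁻² / 9.03×10⁻³ = 1.11×10⁻¹¹ F.
Q₁ = 8.23×10⁻¹⁰ C.
Battery connected ⇒ V is held fixed. C₂ = 2.22 C₁ and Q = CV, so Q₂/Q₁ = C₂/C₁ = 2.22.
Q₂ = 2.22 × 8.23×10⁻¹⁰ = 1.83×10⁻⁹ C.

Q ≈ 1.83 nC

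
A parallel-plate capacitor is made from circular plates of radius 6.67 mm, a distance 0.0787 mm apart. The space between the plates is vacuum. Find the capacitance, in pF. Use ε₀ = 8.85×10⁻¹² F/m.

15.7 pF

A = π(6.67 mm)² = 1.40×10⁻⁴ m².
C = ε₀A/d = 8.85×10⁻¹² × 1.40×10⁻⁴ / 7.87×10⁻⁵ = 1.57×10⁻¹¹ F.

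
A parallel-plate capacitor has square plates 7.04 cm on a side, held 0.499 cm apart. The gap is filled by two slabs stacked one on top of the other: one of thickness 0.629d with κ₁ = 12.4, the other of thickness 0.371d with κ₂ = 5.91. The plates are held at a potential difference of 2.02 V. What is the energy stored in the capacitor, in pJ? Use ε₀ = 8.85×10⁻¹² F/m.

A = (7.04 cm)² = 4.96×10⁻³ m².
Stacked slabs ⇒ two capacitors in series, each with the full plate area.
C₁ = κ₁ε₀A/d₁ = 12.4 × 8.85×10⁻¹² × 4.96×10⁻³ / 3.14×10⁻³ = 1.73×10⁻¹⁰ F.
C₂ = κ₂ε₀A/d₂ = 5.91 × 8.85×10⁻¹² × 4.96×10⁻³ / 1.85×10⁻³ = 1.40×10⁻¹⁰ F.
C = (1/C₁ + 1/C₂)⁻¹ = 7.74×10⁻¹¹ F.
U = ½CV² = ½ × 7.74×10⁻¹¹ × (2.02)² = 1.58×10⁻¹⁰ J.

U ≈ 158 pJ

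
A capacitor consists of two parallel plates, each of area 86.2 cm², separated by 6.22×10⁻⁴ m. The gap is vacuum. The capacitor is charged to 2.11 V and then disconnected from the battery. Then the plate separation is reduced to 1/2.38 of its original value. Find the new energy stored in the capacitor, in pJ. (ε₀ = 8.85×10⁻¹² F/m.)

A = 86.2 cm² = 8.62×10⁻³ m².
Initially C₁ = ε₀A/d = 8.85×10⁻¹² × 8.62×10⁻³ / 6.22×10⁻⁴ = 1.23×10⁻¹⁰ F.
U₁ = 2.73×10⁻¹⁰ J.
Isolated ⇒ Q is held fixed. C₂ = 2.38 C₁ and U = Q²/(2C), so U₂/U₁ = C₁/C₂ = 0.420.
U₂ = 0.420 × 2.73×10⁻¹⁰ = 1.15×10⁻¹⁰ J.

U ≈ 115 pJ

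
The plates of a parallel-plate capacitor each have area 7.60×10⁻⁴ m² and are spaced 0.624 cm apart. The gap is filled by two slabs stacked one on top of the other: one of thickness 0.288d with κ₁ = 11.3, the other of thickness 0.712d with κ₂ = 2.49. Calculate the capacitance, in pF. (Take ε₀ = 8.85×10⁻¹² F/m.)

C ≈ 3.46 pF

Stacked slabs ⇒ two capacitors in series, each with the full plate area.
C₁ = κ₁ε₀A/d₁ = 11.3 × 8.85×10⁻¹² × 7.60×10⁻⁴ / 1.80×10⁻³ = 4.23×10⁻¹¹ F.
C₂ = κ₂ε₀A/d₂ = 2.49 × 8.85×10⁻¹² × 7.60×10⁻⁴ / 4.44×10⁻³ = 3.77×10⁻¹² F.
C = (1/C₁ + 1/C₂)⁻¹ = 3.46×10⁻¹² F.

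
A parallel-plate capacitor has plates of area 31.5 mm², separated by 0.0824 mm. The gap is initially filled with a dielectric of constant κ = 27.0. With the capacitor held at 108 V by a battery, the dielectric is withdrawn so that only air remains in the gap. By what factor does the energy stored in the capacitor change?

0.0370

Battery connected ⇒ V is held fixed.
C₂ = 0.0370 C₁ and U = ½CV², so U₂/U₁ = C₂/C₁ = 0.0370.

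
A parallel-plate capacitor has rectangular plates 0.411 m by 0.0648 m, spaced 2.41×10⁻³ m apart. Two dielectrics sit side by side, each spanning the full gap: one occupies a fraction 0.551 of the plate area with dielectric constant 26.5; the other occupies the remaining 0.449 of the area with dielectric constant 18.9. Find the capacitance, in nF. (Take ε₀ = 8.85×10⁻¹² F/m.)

A = 0.411 × 0.0648 m² = 2.66×10⁻² m².
Side-by-side slabs ⇒ two capacitors in parallel, each spanning the full gap.
C₁ = κ₁ε₀A₁/d = 26.5 × 8.85×10⁻¹² × 1.47×10⁻² / 2.41×10⁻³ = 1.43×10⁻⁹ F.
C₂ = κ₂ε₀A₂/d = 18.9 × 8.85×10⁻¹² × 1.20×10⁻² / 2.41×10⁻³ = 8.30×10⁻¹⁰ F.
C = C₁ + C₂ = 2.26×10⁻⁹ F.

C ≈ 2.26 nF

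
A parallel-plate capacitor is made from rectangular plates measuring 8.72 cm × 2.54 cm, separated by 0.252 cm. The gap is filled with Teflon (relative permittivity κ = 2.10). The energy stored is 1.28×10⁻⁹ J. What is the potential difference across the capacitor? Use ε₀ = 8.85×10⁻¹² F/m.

A = 8.72 × 2.54 cm² = 2.21×10⁻³ m².
C = κε₀A/d = 2.10 × 8.85×10⁻¹² × 2.21×10⁻³ / 2.52×10⁻³ = 1.63×10⁻¹¹ F.
V = √(2U/C) = √(2 × 1.28×10⁻⁹ / 1.63×10⁻¹¹) = 12.5 V.

V ≈ 12.5 V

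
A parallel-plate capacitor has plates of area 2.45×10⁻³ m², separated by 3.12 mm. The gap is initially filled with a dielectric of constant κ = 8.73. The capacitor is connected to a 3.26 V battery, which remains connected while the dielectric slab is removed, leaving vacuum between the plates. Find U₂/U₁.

Battery connected ⇒ V is held fixed.
C₂ = 0.115 C₁ and U = ½CV², so U₂/U₁ = C₂/C₁ = 0.115.

U₂/U₁ ≈ 0.115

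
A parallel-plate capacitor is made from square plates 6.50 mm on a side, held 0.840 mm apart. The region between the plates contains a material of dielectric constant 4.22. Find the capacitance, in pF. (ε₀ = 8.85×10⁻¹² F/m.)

C ≈ 1.88 pF

A = (6.50 mm)² = 4.23×10⁻⁵ m².
C = κε₀A/d = 4.22 × 8.85×10⁻¹² × 4.23×10⁻⁵ / 8.40×10⁻⁴ = 1.88×10⁻¹² F.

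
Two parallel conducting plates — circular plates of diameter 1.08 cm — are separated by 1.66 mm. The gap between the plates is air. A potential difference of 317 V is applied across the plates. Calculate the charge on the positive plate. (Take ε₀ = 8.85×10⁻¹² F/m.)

A = π(1.08/2 cm)² = 9.16×10⁻⁵ m².
C = ε₀A/d = 8.85×10⁻¹² × 9.16×10⁻⁵ / 1.66×10⁻³ = 4.88×10⁻¹³ F.
Q = CV = 4.88×10⁻¹³ × 317 = 1.55×10⁻¹⁰ C.

Q ≈ 155 pC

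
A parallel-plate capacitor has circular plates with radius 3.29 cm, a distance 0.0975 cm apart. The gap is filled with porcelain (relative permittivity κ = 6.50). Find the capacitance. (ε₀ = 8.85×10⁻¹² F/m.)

C ≈ 201 pF

A = π(3.29 cm)² = 3.40×10⁻³ m².
C = κε₀A/d = 6.50 × 8.85×10⁻¹² × 3.40×10⁻³ / 9.75×10⁻⁴ = 2.01×10⁻¹⁰ F.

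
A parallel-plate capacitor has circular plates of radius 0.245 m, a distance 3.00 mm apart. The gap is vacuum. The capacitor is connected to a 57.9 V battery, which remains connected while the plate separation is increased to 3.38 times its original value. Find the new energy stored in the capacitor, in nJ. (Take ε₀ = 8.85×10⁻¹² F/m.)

A = π(0.245 m)² = 0.189 m².
Initially C₁ = ε₀A/d = 8.85×10⁻¹² × 0.189 / 3.00×10⁻³ = 5.56×10⁻¹⁰ F.
U₁ = 9.32×10⁻⁷ J.
Battery connected ⇒ V is held fixed. C₂ = 0.296 C₁ and U = ½CV², so U₂/U₁ = C₂/C₁ = 0.296.
U₂ = 0.296 × 9.32×10⁻⁷ = 2.76×10⁻⁷ J.

276 nJ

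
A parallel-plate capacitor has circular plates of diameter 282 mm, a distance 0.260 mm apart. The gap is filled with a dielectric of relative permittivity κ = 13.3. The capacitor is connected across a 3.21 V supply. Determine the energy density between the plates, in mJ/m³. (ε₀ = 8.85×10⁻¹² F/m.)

8.97 mJ/m³

E = V/d = 3.21 / 2.60×10⁻⁴ = 1.23×10⁴ V/m.
u = ½κε₀E² = ½ × 13.3 × 8.85×10⁻¹² × (1.23×10⁴)² = 8.97×10⁻³ J/m³.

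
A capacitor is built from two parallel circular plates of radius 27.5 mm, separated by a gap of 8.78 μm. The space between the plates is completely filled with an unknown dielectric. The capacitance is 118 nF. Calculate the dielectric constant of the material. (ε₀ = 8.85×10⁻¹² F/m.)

A = π(27.5 mm)² = 2.38×10⁻³ m².
κ = Cd/(ε₀A) = 1.18×10⁻⁷ × 8.78×10⁻⁶ / (8.85×10⁻¹² × 2.38×10⁻³) = 49.3.

49.3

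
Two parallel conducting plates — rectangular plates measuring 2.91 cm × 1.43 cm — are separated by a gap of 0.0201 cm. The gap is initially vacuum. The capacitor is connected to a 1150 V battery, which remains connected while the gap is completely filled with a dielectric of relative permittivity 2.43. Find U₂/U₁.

Battery connected ⇒ V is held fixed.
C₂ = 2.43 C₁ and U = ½CV², so U₂/U₁ = C₂/C₁ = 2.43.

2.43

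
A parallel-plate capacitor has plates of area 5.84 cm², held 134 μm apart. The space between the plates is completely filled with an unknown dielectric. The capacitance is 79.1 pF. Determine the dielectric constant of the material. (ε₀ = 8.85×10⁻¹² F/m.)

2.05

A = 5.84 cm² = 5.84×10⁻⁴ m².
κ = Cd/(ε₀A) = 7.91×10⁻¹¹ × 1.34×10⁻⁴ / (8.85×10⁻¹² × 5.84×10⁻⁴) = 2.05.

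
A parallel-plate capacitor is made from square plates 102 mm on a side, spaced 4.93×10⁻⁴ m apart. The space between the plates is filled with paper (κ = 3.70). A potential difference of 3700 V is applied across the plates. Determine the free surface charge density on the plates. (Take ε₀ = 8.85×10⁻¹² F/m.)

σ ≈ 246 μC/m²

A = (102 mm)² = 1.04×10⁻² m².
C = κε₀A/d = 3.70 × 8.85×10⁻¹² × 1.04×10⁻² / 4.93×10⁻⁴ = 6.91×10⁻¹⁰ F.
σ = Q/A = CV/A = 6.91×10⁻¹⁰ × 3700 / 1.04×10⁻² = 2.46×10⁻⁴ C/m².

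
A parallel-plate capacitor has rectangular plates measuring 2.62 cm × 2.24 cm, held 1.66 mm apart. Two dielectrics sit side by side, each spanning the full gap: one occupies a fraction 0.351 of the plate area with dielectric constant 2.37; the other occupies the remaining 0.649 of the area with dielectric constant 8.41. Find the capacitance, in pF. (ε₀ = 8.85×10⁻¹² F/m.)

C ≈ 19.7 pF

A = 2.62 × 2.24 cm² = 5.87×10⁻⁴ m².
Side-by-side slabs ⇒ two capacitors in parallel, each spanning the full gap.
C₁ = κ₁ε₀A₁/d = 2.37 × 8.85×10⁻¹² × 2.06×10⁻⁴ / 1.66×10⁻³ = 2.60×10⁻¹² F.
C₂ = κ₂ε₀A₂/d = 8.41 × 8.85×10⁻¹² × 3.81×10⁻⁴ / 1.66×10⁻³ = 1.71×10⁻¹¹ F.
C = C₁ + C₂ = 1.97×10⁻¹¹ F.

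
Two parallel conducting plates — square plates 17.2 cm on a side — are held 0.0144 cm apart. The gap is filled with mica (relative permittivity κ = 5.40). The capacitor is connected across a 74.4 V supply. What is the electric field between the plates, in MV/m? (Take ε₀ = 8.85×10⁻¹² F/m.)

E ≈ 0.517 MV/m

E = V/d = 74.4 / 1.44×10⁻⁴ = 5.17×10⁵ V/m.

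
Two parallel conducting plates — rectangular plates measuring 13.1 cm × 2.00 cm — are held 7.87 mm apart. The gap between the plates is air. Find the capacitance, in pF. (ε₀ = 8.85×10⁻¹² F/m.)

2.95 pF

A = 13.1 × 2.00 cm² = 2.62×10⁻³ m².
C = ε₀A/d = 8.85×10⁻¹² × 2.62×10⁻³ / 7.87×10⁻³ = 2.95×10⁻¹² F.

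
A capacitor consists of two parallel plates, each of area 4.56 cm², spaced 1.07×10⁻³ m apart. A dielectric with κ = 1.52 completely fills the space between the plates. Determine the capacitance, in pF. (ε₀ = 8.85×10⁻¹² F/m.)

A = 4.56 cm² = 4.56×10⁻⁴ m².
C = κε₀A/d = 1.52 × 8.85×10⁻¹² × 4.56×10⁻⁴ / 1.07×10⁻³ = 5.73×10⁻¹² F.

C ≈ 5.73 pF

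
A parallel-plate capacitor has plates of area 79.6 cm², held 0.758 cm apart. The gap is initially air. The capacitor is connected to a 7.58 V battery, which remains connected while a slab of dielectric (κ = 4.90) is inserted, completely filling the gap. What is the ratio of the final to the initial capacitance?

4.90

C = κε₀A/d scales with κ, so C₂/C₁ = κ = 4.90.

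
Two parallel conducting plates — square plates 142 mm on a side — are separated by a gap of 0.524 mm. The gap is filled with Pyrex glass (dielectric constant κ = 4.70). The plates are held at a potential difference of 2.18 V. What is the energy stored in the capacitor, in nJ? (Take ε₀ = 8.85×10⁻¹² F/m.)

A = (142 mm)² = 2.02×10⁻² m².
C = κε₀A/d = 4.70 × 8.85×10⁻¹² × 2.02×10⁻² / 5.24×10⁻⁴ = 1.60×10⁻⁹ F.
U = ½CV² = ½ × 1.60×10⁻⁹ × (2.18)² = 3.80×10⁻⁹ J.

U ≈ 3.80 nJ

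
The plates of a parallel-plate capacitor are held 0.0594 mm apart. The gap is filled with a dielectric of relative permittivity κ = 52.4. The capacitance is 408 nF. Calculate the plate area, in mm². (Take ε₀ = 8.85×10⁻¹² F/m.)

A = Cd/(κε₀) = 4.08×10⁻⁷ × 5.94×10⁻⁵ / (52.4 × 8.85×10⁻¹²) = 5.23×10⁻² m².

5.23×10⁴ mm²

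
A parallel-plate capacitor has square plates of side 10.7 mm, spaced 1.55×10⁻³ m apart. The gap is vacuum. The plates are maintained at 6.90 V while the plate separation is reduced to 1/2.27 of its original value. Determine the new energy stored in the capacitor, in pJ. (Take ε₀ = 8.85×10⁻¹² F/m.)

A = (10.7 mm)² = 1.14×10⁻⁴ m².
Initially C₁ = ε₀A/d = 8.85×10⁻¹² × 1.14×10⁻⁴ / 1.55×10⁻³ = 6.54×10⁻¹³ F.
U₁ = 1.56×10⁻¹¹ J.
Battery connected ⇒ V is held fixed. C₂ = 2.27 C₁ and U = ½CV², so U₂/U₁ = C₂/C₁ = 2.27.
U₂ = 2.27 × 1.56×10⁻¹¹ = 3.53×10⁻¹¹ J.

U ≈ 35.3 pJ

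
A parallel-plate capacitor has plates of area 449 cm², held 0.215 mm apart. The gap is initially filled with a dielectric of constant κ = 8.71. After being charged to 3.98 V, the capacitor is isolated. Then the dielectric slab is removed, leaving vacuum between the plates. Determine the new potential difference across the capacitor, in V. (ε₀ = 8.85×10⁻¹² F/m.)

A = 449 cm² = 4.49×10⁻² m².
Initially C₁ = κε₀A/d = 8.71 × 8.85×10⁻¹² × 4.49×10⁻² / 2.15×10⁻⁴ = 1.61×10⁻⁸ F.
V₁ = 3.98 V.
Isolated ⇒ Q is held fixed. C₂ = 0.115 C₁ and V = Q/C, so V₂/V₁ = C₁/C₂ = 8.71.
V₂ = 8.71 × 3.98 = 34.7 V.

34.7 V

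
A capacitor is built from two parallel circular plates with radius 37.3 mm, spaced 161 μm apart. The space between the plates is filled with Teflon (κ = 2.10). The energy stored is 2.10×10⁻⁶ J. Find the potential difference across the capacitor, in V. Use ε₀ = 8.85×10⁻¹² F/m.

A = π(37.3 mm)² = 4.37×10⁻³ m².
C = κε₀A/d = 2.10 × 8.85×10⁻¹² × 4.37×10⁻³ / 1.61×10⁻⁴ = 5.05×10⁻¹⁰ F.
V = √(2U/C) = √(2 × 2.10×10⁻⁶ / 5.05×10⁻¹⁰) = 91.2 V.

91.2 V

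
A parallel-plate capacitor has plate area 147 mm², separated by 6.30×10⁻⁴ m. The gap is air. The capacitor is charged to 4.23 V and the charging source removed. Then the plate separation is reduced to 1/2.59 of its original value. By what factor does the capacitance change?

C = ε₀A/d scales as 1/d, so C₂/C₁ = d₁/d₂ = 2.59.

2.59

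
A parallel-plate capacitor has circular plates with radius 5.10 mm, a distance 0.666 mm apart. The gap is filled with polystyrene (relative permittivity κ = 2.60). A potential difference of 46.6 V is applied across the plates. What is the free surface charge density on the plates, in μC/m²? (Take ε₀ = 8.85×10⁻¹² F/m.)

1.61 μC/m²

A = π(5.10 mm)² = 8.17×10⁻⁵ m².
C = κε₀A/d = 2.60 × 8.85×10⁻¹² × 8.17×10⁻⁵ / 6.66×10⁻⁴ = 2.82×10⁻¹² F.
σ = Q/A = CV/A = 2.82×10⁻¹² × 46.6 / 8.17×10⁻⁵ = 1.61×10⁻⁶ C/m².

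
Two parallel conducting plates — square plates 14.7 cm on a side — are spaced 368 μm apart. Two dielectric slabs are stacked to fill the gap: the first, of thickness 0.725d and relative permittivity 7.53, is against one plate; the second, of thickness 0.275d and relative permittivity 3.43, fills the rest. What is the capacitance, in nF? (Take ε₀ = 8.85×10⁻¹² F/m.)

2.95 nF

A = (14.7 cm)² = 2.16×10⁻² m².
Stacked slabs ⇒ two capacitors in series, each with the full plate area.
C₁ = κ₁ε₀A/d₁ = 7.53 × 8.85×10⁻¹² × 2.16×10⁻² / 2.67×10⁻⁴ = 5.40×10⁻⁹ F.
C₂ = κ₂ε₀A/d₂ = 3.43 × 8.85×10⁻¹² × 2.16×10⁻² / 1.01×10⁻⁴ = 6.48×10⁻⁹ F.
C = (1/C₁ + 1/C₂)⁻¹ = 2.95×10⁻⁹ F.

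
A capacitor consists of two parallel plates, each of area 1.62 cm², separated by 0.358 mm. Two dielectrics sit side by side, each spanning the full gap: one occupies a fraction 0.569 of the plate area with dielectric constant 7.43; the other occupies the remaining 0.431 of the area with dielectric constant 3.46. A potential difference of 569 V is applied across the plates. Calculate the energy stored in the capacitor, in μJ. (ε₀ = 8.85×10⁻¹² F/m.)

A = 1.62 cm² = 1.62×10⁻⁴ m².
Side-by-side slabs ⇒ two capacitors in parallel, each spanning the full gap.
C₁ = κ₁ε₀A₁/d = 7.43 × 8.85×10⁻¹² × 9.22×10⁻⁵ / 3.58×10⁻⁴ = 1.69×10⁻¹¹ F.
C₂ = κ₂ε₀A₂/d = 3.46 × 8.85×10⁻¹² × 6.98×10⁻⁵ / 3.58×10⁻⁴ = 5.97×10⁻¹² F.
C = C₁ + C₂ = 2.29×10⁻¹¹ F.
U = ½CV² = ½ × 2.29×10⁻¹¹ × (569)² = 3.71×10⁻⁶ J.

U ≈ 3.71 μJ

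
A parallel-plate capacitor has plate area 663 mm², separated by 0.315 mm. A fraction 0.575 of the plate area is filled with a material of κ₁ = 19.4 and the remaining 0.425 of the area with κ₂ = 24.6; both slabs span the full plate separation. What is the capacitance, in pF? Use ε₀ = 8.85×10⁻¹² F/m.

C ≈ 403 pF

A = 663 mm² = 6.63×10⁻⁴ m².
Side-by-side slabs ⇒ two capacitors in parallel, each spanning the full gap.
C₁ = κ₁ε₀A₁/d = 19.4 × 8.85×10⁻¹² × 3.81×10⁻⁴ / 3.15×10⁻⁴ = 2.08×10⁻¹⁰ F.
C₂ = κ₂ε₀A₂/d = 24.6 × 8.85×10⁻¹² × 2.82×10⁻⁴ / 3.15×10⁻⁴ = 1.95×10⁻¹⁰ F.
C = C₁ + C₂ = 4.03×10⁻¹⁰ F.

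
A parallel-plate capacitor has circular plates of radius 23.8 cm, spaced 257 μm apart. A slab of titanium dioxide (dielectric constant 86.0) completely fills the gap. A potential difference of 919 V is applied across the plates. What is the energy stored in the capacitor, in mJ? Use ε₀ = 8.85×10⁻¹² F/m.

223 mJ

A = π(23.8 cm)² = 0.178 m².
C = κε₀A/d = 86.0 × 8.85×10⁻¹² × 0.178 / 2.57×10⁻⁴ = 5.27×10⁻⁷ F.
U = ½CV² = ½ × 5.27×10⁻⁷ × (919)² = 0.223 J.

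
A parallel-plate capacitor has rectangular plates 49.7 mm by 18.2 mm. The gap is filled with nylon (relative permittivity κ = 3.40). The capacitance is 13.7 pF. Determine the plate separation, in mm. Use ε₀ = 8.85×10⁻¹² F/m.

A = 49.7 × 18.2 mm² = 9.05×10⁻⁴ m².
d = κε₀A/C = 3.40 × 8.85×10⁻¹² × 9.05×10⁻⁴ / 1.37×10⁻¹¹ = 1.99×10⁻³ m.

d ≈ 1.99 mm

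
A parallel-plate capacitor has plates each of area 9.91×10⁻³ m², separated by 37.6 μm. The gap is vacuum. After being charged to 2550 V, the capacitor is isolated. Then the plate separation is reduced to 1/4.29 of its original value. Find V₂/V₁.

V₂/V₁ ≈ 0.233

Isolated ⇒ Q is held fixed.
C₂ = 4.29 C₁ and V = Q/C, so V₂/V₁ = C₁/C₂ = 0.233.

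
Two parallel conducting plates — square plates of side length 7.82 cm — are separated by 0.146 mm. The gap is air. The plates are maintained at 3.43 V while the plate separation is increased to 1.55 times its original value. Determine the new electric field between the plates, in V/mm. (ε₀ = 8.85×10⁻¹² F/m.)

A = (7.82 cm)² = 6.12×10⁻³ m².
Initially C₁ = ε₀A/d = 8.85×10⁻¹² × 6.12×10⁻³ / 1.46×10⁻⁴ = 3.71×10⁻¹⁰ F.
E₁ = 2.35×10⁴ V/m.
Battery connected ⇒ V is held fixed. E = V/d, so E₂/E₁ = d₁/d₂ = 0.645.
E₂ = 0.645 × 2.35×10⁴ = 1.52×10⁴ V/m.

15.2 V/mm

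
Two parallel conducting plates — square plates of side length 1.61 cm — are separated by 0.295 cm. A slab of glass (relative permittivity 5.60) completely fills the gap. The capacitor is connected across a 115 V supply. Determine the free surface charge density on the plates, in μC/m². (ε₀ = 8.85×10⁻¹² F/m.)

A = (1.61 cm)² = 2.59×10⁻⁴ m².
C = κε₀A/d = 5.60 × 8.85×10⁻¹² × 2.59×10⁻⁴ / 2.95×10⁻³ = 4.35×10⁻¹² F.
σ = Q/A = CV/A = 4.35×10⁻¹² × 115 / 2.59×10⁻⁴ = 1.93×10⁻⁶ C/m².

1.93 μC/m²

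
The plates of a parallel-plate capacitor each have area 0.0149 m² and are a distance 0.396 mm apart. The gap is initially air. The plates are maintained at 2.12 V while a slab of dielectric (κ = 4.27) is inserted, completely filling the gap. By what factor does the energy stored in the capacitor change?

U₂/U₁ ≈ 4.27

Battery connected ⇒ V is held fixed.
C₂ = 4.27 C₁ and U = ½CV², so U₂/U₁ = C₂/C₁ = 4.27.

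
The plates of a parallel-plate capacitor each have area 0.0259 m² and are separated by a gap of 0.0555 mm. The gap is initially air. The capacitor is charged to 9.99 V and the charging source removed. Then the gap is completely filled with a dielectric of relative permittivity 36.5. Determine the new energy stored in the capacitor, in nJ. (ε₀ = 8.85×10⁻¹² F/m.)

Initially C₁ = ε₀A/d = 8.85×10⁻¹² × 2.59×10⁻² / 5.55×10⁻⁵ = 4.13×10⁻⁹ F.
U₁ = 2.06×10⁻⁷ J.
Isolated ⇒ Q is held fixed. C₂ = 36.5 C₁ and U = Q²/(2C), so U₂/U₁ = C₁/C₂ = 0.0274.
U₂ = 0.0274 × 2.06×10⁻⁷ = 5.65×10⁻⁹ J.

5.65 nJ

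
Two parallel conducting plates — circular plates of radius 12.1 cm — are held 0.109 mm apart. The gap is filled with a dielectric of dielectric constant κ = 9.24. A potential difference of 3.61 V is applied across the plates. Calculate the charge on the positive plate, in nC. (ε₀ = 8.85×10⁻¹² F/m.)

A = π(12.1 cm)² = 4.60×10⁻² m².
C = κε₀A/d = 9.24 × 8.85×10⁻¹² × 4.60×10⁻² / 1.09×10⁻⁴ = 3.45×10⁻⁸ F.
Q = CV = 3.45×10⁻⁸ × 3.61 = 1.25×10⁻⁷ C.

125 nC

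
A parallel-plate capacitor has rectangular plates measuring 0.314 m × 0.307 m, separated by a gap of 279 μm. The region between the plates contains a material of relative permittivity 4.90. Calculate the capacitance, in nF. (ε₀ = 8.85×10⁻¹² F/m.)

A = 0.314 × 0.307 m² = 9.64×10⁻² m².
C = κε₀A/d = 4.90 × 8.85×10⁻¹² × 9.64×10⁻² / 2.79×10⁻⁴ = 1.50×10⁻⁸ F.

15.0 nF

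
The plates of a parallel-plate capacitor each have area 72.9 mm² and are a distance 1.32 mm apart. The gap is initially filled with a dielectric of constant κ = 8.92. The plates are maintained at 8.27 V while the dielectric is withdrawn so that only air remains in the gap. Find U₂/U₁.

Battery connected ⇒ V is held fixed.
C₂ = 0.112 C₁ and U = ½CV², so U₂/U₁ = C₂/C₁ = 0.112.

0.112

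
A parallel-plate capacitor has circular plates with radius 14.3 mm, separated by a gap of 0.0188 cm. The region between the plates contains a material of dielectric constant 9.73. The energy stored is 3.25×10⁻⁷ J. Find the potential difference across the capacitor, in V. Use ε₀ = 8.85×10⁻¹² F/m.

V ≈ 47.0 V

A = π(14.3 mm)² = 6.42×10⁻⁴ m².
C = κε₀A/d = 9.73 × 8.85×10⁻¹² × 6.42×10⁻⁴ / 1.88×10⁻⁴ = 2.94×10⁻¹⁰ F.
V = √(2U/C) = √(2 × 3.25×10⁻⁷ / 2.94×10⁻¹⁰) = 47.0 V.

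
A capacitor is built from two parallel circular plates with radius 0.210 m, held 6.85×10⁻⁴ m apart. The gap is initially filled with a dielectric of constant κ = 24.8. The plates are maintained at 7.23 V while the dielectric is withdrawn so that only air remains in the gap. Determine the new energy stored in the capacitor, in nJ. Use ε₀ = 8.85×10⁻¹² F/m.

46.8 nJ

A = π(0.210 m)² = 0.139 m².
Initially C₁ = κε₀A/d = 24.8 × 8.85×10⁻¹² × 0.139 / 6.85×10⁻⁴ = 4.44×10⁻⁸ F.
U₁ = 1.16×10⁻⁶ J.
Battery connected ⇒ V is held fixed. C₂ = 0.0403 C₁ and U = ½CV², so U₂/U₁ = C₂/C₁ = 0.0403.
U₂ = 0.0403 × 1.16×10⁻⁶ = 4.68×10⁻⁸ J.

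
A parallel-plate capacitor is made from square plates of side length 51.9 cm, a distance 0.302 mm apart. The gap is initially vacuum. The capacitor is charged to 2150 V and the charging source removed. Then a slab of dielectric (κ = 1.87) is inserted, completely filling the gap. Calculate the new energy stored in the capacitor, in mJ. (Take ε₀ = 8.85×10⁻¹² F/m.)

U ≈ 9.76 mJ

A = (51.9 cm)² = 0.269 m².
Initially C₁ = ε₀A/d = 8.85×10⁻¹² × 0.269 / 3.02×10⁻⁴ = 7.89×10⁻⁹ F.
U₁ = 1.82×10⁻² J.
Isolated ⇒ Q is held fixed. C₂ = 1.87 C₁ and U = Q²/(2C), so U₂/U₁ = C₁/C₂ = 0.535.
U₂ = 0.535 × 1.82×10⁻² = 9.76×10⁻³ J.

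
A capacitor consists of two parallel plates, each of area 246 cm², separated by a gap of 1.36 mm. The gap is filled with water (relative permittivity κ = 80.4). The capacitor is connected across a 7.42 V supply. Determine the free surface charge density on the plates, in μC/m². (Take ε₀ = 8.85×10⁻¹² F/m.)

A = 246 cm² = 2.46×10⁻² m².
C = κε₀A/d = 80.4 × 8.85×10⁻¹² × 2.46×10⁻² / 1.36×10⁻³ = 1.29×10⁻⁸ F.
σ = Q/A = CV/A = 1.29×10⁻⁸ × 7.42 / 2.46×10⁻² = 3.88×10⁻⁶ C/m².

3.88 μC/m²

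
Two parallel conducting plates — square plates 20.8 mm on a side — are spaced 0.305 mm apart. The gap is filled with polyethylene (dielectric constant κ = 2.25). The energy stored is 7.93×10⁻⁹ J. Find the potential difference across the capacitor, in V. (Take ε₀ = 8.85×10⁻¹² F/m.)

A = (20.8 mm)² = 4.33×10⁻⁴ m².
C = κε₀A/d = 2.25 × 8.85×10⁻¹² × 4.33×10⁻⁴ / 3.05×10⁻⁴ = 2.82×10⁻¹¹ F.
V = √(2U/C) = √(2 × 7.93×10⁻⁹ / 2.82×10⁻¹¹) = 23.7 V.

V ≈ 23.7 V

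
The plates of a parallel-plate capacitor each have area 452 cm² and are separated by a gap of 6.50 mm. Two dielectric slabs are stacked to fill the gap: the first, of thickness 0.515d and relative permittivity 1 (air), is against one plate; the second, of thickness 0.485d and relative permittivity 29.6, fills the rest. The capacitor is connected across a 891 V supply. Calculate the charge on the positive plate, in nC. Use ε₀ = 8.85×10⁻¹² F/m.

103 nC

A = 452 cm² = 4.52×10⁻² m².
Stacked slabs ⇒ two capacitors in series, each with the full plate area.
C₁ = κ₁ε₀A/d₁ = 1.00 × 8.85×10⁻¹² × 4.52×10⁻² / 3.35×10⁻³ = 1.19×10⁻¹⁰ F.
C₂ = κ₂ε₀A/d₂ = 29.6 × 8.85×10⁻¹² × 4.52×10⁻² / 3.15×10⁻³ = 3.76×10⁻⁹ F.
C = (1/C₁ + 1/C₂)⁻¹ = 1.16×10⁻¹⁰ F.
Q = CV = 1.16×10⁻¹⁰ × 891 = 1.03×10⁻⁷ C.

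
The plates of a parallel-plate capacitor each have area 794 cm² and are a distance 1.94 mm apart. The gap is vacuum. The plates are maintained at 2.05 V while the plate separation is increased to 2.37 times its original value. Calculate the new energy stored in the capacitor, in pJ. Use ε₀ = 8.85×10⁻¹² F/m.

A = 794 cm² = 7.94×10⁻² m².
Initially C₁ = ε₀A/d = 8.85×10⁻¹² × 7.94×10⁻² / 1.94×10⁻³ = 3.62×10⁻¹⁰ F.
U₁ = 7.61×10⁻¹⁰ J.
Battery connected ⇒ V is held fixed. C₂ = 0.422 C₁ and U = ½CV², so U₂/U₁ = C₂/C₁ = 0.422.
U₂ = 0.422 × 7.61×10⁻¹⁰ = 3.21×10⁻¹⁰ J.

321 pJ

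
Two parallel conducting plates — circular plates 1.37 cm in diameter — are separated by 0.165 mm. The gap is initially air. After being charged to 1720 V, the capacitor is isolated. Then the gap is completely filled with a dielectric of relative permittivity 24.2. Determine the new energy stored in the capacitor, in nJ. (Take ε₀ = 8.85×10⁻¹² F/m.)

483 nJ

A = π(1.37/2 cm)² = 1.47×10⁻⁴ m².
Initially C₁ = ε₀A/d = 8.85×10⁻¹² × 1.47×10⁻⁴ / 1.65×10⁻⁴ = 7.91×10⁻¹² F.
U₁ = 1.17×10⁻⁵ J.
Isolated ⇒ Q is held fixed. C₂ = 24.2 C₁ and U = Q²/(2C), so U₂/U₁ = C₁/C₂ = 0.0413.
U₂ = 0.0413 × 1.17×10⁻⁵ = 4.83×10⁻⁷ J.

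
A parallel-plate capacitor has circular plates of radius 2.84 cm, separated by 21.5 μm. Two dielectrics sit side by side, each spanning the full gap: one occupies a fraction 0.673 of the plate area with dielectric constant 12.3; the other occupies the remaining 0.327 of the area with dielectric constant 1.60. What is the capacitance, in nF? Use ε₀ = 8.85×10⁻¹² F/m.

A = π(2.84 cm)² = 2.53×10⁻³ m².
Side-by-side slabs ⇒ two capacitors in parallel, each spanning the full gap.
C₁ = κ₁ε₀A₁/d = 12.3 × 8.85×10⁻¹² × 1.71×10⁻³ / 2.15×10⁻⁵ = 8.63×10⁻⁹ F.
C₂ = κ₂ε₀A₂/d = 1.60 × 8.85×10⁻¹² × 8.29×10⁻⁴ / 2.15×10⁻⁵ = 5.46×10⁻¹⁰ F.
C = C₁ + C₂ = 9.18×10⁻⁹ F.

C ≈ 9.18 nF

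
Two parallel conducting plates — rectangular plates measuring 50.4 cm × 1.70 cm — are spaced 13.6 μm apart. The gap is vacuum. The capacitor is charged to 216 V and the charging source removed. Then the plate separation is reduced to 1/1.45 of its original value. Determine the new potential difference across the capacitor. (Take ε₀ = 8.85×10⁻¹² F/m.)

A = 50.4 × 1.70 cm² = 8.57×10⁻³ m².
Initially C₁ = ε₀A/d = 8.85×10⁻¹² × 8.57×10⁻³ / 1.36×10⁻⁵ = 5.58×10⁻⁹ F.
V₁ = 2.16×10² V.
Isolated ⇒ Q is held fixed. C₂ = 1.45 C₁ and V = Q/C, so V₂/V₁ = C₁/C₂ = 0.690.
V₂ = 0.690 × 2.16×10² = 1.49×10² V.

V ≈ 149 V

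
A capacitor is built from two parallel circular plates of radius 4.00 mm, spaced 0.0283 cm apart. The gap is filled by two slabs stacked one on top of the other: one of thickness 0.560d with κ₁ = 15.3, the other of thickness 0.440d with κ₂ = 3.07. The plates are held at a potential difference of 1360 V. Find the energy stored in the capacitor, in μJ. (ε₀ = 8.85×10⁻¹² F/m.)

U ≈ 8.08 μJ

A = π(4.00 mm)² = 5.03×10⁻⁵ m².
Stacked slabs ⇒ two capacitors in series, each with the full plate area.
C₁ = κ₁ε₀A/d₁ = 15.3 × 8.85×10⁻¹² × 5.03×10⁻⁵ / 1.58×10⁻⁴ = 4.29×10⁻¹¹ F.
C₂ = κ₂ε₀A/d₂ = 3.07 × 8.85×10⁻¹² × 5.03×10⁻⁵ / 1.25×10⁻⁴ = 1.10×10⁻¹¹ F.
C = (1/C₁ + 1/C₂)⁻¹ = 8.74×10⁻¹² F.
U = ½CV² = ½ × 8.74×10⁻¹² × (1360)² = 8.08×10⁻⁶ J.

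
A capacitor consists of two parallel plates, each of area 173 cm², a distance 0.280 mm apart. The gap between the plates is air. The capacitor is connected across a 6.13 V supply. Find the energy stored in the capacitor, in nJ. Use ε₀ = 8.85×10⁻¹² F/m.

10.3 nJ

A = 173 cm² = 1.73×10⁻² m².
C = ε₀A/d = 8.85×10⁻¹² × 1.73×10⁻² / 2.80×10⁻⁴ = 5.47×10⁻¹⁰ F.
U = ½CV² = ½ × 5.47×10⁻¹⁰ × (6.13)² = 1.03×10⁻⁸ J.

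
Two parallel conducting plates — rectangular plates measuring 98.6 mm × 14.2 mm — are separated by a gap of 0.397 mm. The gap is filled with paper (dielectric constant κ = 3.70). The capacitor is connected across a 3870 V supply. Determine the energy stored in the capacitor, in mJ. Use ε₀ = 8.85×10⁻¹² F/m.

0.865 mJ

A = 98.6 × 14.2 mm² = 1.40×10⁻³ m².
C = κε₀A/d = 3.70 × 8.85×10⁻¹² × 1.40×10⁻³ / 3.97×10⁻⁴ = 1.15×10⁻¹⁰ F.
U = ½CV² = ½ × 1.15×10⁻¹⁰ × (3870)² = 8.65×10⁻⁴ J.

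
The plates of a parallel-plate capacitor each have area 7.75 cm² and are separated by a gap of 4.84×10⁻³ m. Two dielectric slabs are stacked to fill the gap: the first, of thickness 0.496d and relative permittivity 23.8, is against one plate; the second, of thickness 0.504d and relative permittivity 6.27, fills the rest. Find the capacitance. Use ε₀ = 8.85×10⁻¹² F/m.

A = 7.75 cm² = 7.75×10⁻⁴ m².
Stacked slabs ⇒ two capacitors in series, each with the full plate area.
C₁ = κ₁ε₀A/d₁ = 23.8 × 8.85×10⁻¹² × 7.75×10⁻⁴ / 2.40×10⁻³ = 6.80×10⁻¹¹ F.
C₂ = κ₂ε₀A/d₂ = 6.27 × 8.85×10⁻¹² × 7.75×10⁻⁴ / 2.44×10⁻³ = 1.76×10⁻¹¹ F.
C = (1/C₁ + 1/C₂)⁻¹ = 1.40×10⁻¹¹ F.

C ≈ 14.0 pF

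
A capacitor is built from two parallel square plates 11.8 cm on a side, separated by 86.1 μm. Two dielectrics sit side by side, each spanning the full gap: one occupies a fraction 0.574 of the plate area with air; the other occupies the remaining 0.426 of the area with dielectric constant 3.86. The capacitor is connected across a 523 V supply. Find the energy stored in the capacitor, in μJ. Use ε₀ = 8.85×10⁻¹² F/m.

U ≈ 434 μJ

A = (11.8 cm)² = 1.39×10⁻² m².
Side-by-side slabs ⇒ two capacitors in parallel, each spanning the full gap.
C₁ = κ₁ε₀A₁/d = 1.00 × 8.85×10⁻¹² × 7.99×10⁻³ / 8.61×10⁻⁵ = 8.22×10⁻¹⁰ F.
C₂ = κ₂ε₀A₂/d = 3.86 × 8.85×10⁻¹² × 5.93×10⁻³ / 8.61×10⁻⁵ = 2.35×10⁻⁹ F.
C = C₁ + C₂ = 3.17×10⁻⁹ F.
U = ½CV² = ½ × 3.17×10⁻⁹ × (523)² = 4.34×10⁻⁴ J.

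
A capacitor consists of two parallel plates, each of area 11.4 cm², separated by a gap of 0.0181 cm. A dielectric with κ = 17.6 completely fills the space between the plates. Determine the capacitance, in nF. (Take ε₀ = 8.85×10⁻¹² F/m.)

A = 11.4 cm² = 1.14×10⁻³ m².
C = κε₀A/d = 17.6 × 8.85×10⁻¹² × 1.14×10⁻³ / 1.81×10⁻⁴ = 9.81×10⁻¹⁰ F.

C ≈ 0.981 nF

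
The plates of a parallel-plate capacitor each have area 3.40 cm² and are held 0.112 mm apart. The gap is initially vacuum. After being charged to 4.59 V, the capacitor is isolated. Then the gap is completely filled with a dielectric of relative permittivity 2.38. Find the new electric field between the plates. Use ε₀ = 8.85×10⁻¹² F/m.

A = 3.40 cm² = 3.40×10⁻⁴ m².
Initially C₁ = ε₀A/d = 8.85×10⁻¹² × 3.40×10⁻⁴ / 1.12×10⁻⁴ = 2.69×10⁻¹¹ F.
E₁ = 4.10×10⁴ V/m.
Isolated ⇒ Q is held fixed. V₂ = Q/C₂ = V₁/2.38; E = V/d, so E₂/E₁ = (V₂/V₁)(d₁/d₂) = 0.420.
E₂ = 0.420 × 4.10×10⁴ = 1.72×10⁴ V/m.

17.2 V/mm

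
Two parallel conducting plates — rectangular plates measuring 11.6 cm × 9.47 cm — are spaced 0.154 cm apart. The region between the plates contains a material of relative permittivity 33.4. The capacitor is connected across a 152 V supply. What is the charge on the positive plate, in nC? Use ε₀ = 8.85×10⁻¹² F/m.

A = 11.6 × 9.47 cm² = 1.10×10⁻² m².
C = κε₀A/d = 33.4 × 8.85×10⁻¹² × 1.10×10⁻² / 1.54×10⁻³ = 2.11×10⁻⁹ F.
Q = CV = 2.11×10⁻⁹ × 152 = 3.20×10⁻⁷ C.

320 nC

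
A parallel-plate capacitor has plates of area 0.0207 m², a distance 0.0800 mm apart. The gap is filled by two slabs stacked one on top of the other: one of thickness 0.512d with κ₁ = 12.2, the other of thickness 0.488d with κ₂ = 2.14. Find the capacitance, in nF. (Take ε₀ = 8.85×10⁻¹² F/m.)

Stacked slabs ⇒ two capacitors in series, each with the full plate area.
C₁ = κ₁ε₀A/d₁ = 12.2 × 8.85×10⁻¹² × 2.07×10⁻² / 4.10×10⁻⁵ = 5.46×10⁻⁸ F.
C₂ = κ₂ε₀A/d₂ = 2.14 × 8.85×10⁻¹² × 2.07×10⁻² / 3.90×10⁻⁵ = 1.00×10⁻⁸ F.
C = (1/C₁ + 1/C₂)⁻¹ = 8.48×10⁻⁹ F.

8.48 nF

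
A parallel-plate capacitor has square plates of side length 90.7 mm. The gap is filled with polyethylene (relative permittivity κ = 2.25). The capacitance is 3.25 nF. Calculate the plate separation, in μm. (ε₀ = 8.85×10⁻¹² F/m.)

50.4 μm

A = (90.7 mm)² = 8.23×10⁻³ m².
d = κε₀A/C = 2.25 × 8.85×10⁻¹² × 8.23×10⁻³ / 3.25×10⁻⁹ = 5.04×10⁻⁵ m.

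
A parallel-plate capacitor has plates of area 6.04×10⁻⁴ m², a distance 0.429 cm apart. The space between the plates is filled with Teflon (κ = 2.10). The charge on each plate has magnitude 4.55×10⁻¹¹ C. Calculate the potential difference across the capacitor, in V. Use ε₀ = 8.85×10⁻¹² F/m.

V ≈ 17.4 V

C = κε₀A/d = 2.10 × 8.85×10⁻¹² × 6.04×10⁻⁴ / 4.29×10⁻³ = 2.62×10⁻¹² F.
V = Q/C = 4.55×10⁻¹¹ / 2.62×10⁻¹² = 17.4 V.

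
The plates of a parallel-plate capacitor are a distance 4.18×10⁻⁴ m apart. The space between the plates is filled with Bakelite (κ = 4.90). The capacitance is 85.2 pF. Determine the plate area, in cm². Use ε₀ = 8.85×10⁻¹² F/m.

8.21 cm²

A = Cd/(κε₀) = 8.52×10⁻¹¹ × 4.18×10⁻⁴ / (4.90 × 8.85×10⁻¹²) = 8.21×10⁻⁴ m².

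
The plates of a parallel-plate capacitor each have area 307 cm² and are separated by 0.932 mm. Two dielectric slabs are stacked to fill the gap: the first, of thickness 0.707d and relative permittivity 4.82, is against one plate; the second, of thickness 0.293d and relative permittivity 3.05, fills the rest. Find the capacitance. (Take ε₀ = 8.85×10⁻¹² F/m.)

A = 307 cm² = 3.07×10⁻² m².
Stacked slabs ⇒ two capacitors in series, each with the full plate area.
C₁ = κ₁ε₀A/d₁ = 4.82 × 8.85×10⁻¹² × 3.07×10⁻² / 6.59×10⁻⁴ = 1.99×10⁻⁹ F.
C₂ = κ₂ε₀A/d₂ = 3.05 × 8.85×10⁻¹² × 3.07×10⁻² / 2.73×10⁻⁴ = 3.03×10⁻⁹ F.
C = (1/C₁ + 1/C₂)⁻¹ = 1.20×10⁻⁹ F.

1.20 nF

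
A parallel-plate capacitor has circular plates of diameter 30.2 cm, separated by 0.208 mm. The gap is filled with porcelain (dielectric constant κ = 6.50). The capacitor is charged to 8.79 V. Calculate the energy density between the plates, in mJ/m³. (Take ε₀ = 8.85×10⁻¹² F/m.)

E = V/d = 8.79 / 2.08×10⁻⁴ = 4.23×10⁴ V/m.
u = ½κε₀E² = ½ × 6.50 × 8.85×10⁻¹² × (4.23×10⁴)² = 5.14×10⁻² J/m³.

51.4 mJ/m³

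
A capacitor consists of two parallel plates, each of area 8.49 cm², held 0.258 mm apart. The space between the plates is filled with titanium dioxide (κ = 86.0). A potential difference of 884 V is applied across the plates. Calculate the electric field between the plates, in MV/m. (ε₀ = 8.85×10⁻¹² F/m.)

E = V/d = 884 / 2.58×10⁻⁴ = 3.43×10⁶ V/m.

3.43 MV/m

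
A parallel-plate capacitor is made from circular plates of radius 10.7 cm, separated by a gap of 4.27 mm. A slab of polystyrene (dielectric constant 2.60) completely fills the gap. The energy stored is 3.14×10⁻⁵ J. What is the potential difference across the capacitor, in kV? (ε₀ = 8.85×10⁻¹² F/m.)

A = π(10.7 cm)² = 3.60×10⁻² m².
C = κε₀A/d = 2.60 × 8.85×10⁻¹² × 3.60×10⁻² / 4.27×10⁻³ = 1.94×10⁻¹⁰ F.
V = √(2U/C) = √(2 × 3.14×10⁻⁵ / 1.94×10⁻¹⁰) = 5.69×10² V.

V ≈ 0.569 kV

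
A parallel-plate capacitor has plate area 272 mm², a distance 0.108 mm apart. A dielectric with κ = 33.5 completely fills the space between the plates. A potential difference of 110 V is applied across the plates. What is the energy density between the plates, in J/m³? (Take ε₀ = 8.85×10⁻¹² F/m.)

154 J/m³

E = V/d = 110 / 1.08×10⁻⁴ = 1.02×10⁶ V/m.
u = ½κε₀E² = ½ × 33.5 × 8.85×10⁻¹² × (1.02×10⁶)² = 1.54×10² J/m³.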